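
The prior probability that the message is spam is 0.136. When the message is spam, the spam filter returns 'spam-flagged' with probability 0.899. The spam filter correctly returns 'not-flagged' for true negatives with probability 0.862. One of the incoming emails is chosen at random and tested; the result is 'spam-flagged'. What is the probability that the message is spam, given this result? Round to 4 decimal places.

Let H be the event that the message is spam. P(H) = 0.136, so P(¬H) = 0.864. With E the 'spam-flagged' result, P(E|H) = 0.899 and P(E|¬H) = 0.138.
P(E) = 0.899·0.136 + 0.138·0.864 = 0.12226 + 0.11923 = 0.24150.
By Bayes' theorem, P(H|E) = 0.12226 / 0.24150 = 0.5063.

P(H | E) ≈ 0.5063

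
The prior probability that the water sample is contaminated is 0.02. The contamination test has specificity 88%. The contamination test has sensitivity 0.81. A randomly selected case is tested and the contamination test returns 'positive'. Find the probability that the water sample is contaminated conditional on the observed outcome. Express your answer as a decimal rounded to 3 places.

P(H | E) ≈ 0.121

Write H for 'the water sample is contaminated'. Prior odds H:¬H = 0.02/0.98 = 0.020408. For the 'positive' outcome, the likelihood ratio is 0.81/0.12 = 6.7500.
Posterior odds = 0.020408 × 6.7500 = 0.13776, so P(H|E) = 0.13776/(1+0.13776) = 0.121.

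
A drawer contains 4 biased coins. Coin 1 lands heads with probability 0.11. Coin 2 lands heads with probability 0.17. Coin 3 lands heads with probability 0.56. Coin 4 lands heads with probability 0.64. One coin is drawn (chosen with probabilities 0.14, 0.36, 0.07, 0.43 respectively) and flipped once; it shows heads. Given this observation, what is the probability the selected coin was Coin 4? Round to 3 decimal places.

Posterior probability ≈ 0.704

P(heads|C1) = 0.11; P(heads|C2) = 0.17; P(heads|C3) = 0.56; P(heads|C4) = 0.64.
Prior × likelihood for each source: 0.14·0.11=0.01540, 0.36·0.17=0.06120, 0.07·0.56=0.03920, 0.43·0.64=0.2752. Summing gives P(heads) = 0.39100.
P(Coin 4 | heads) = 0.2752 / 0.39100 = 0.704.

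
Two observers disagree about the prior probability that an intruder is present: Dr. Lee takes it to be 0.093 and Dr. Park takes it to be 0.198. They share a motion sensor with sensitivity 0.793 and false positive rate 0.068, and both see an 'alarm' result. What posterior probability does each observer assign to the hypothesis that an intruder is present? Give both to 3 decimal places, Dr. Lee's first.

Dr. Lee: 0.545; Dr. Park: 0.742

The likelihood ratio for an 'alarm' result is 0.793/0.068 = 11.662.
Dr. Lee: prior odds 0.093/0.907 = 0.10254; posterior odds 1.1957; posterior probability 0.545.
Dr. Park: prior odds 0.198/0.802 = 0.24688; posterior odds 2.8791; posterior probability 0.742.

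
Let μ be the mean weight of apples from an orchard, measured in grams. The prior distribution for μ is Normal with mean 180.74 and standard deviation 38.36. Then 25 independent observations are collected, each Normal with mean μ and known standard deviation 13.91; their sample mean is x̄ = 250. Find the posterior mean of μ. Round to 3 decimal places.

Prior precision 1/τ₀² = 1/38.36² = 0.00067958; data precision n/σ² = 25/13.91² = 0.129207.
Posterior precision = 0.00067958 + 0.129207 = 0.129886.
Posterior mean = (0.00067958·180.74 + 0.129207·250) / 0.129886 = 249.638.

Posterior mean ≈ 249.638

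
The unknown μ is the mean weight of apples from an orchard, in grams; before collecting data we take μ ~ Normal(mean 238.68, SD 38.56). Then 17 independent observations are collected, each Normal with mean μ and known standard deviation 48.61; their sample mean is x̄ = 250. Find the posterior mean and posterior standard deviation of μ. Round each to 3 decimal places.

Posterior mean ≈ 249.032; posterior SD ≈ 11.274

Prior precision 1/τ₀² = 1/38.56² = 0.00067255; data precision n/σ² = 17/48.61² = 0.00719445.
Posterior precision = 0.00067255 + 0.00719445 = 0.00786700, giving posterior SD = 1/√0.00786700 = 11.274.
Posterior mean = (0.00067255·238.68 + 0.00719445·250) / 0.00786700 = 249.032.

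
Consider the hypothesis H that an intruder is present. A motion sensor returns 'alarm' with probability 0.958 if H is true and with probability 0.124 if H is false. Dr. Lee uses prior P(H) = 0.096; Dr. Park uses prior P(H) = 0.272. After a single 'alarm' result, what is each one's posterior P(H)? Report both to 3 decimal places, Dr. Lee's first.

Dr. Lee: 0.451; Dr. Park: 0.743

P('+'|H) = 0.958, P('+'|¬H) = 0.124.
Dr. Lee: numerator 0.958·0.096 = 0.091968; evidence = 0.091968+0.124·0.904 = 0.20406; posterior = 0.451.
Dr. Park: numerator 0.958·0.272 = 0.26058; evidence = 0.26058+0.124·0.728 = 0.35085; posterior = 0.743.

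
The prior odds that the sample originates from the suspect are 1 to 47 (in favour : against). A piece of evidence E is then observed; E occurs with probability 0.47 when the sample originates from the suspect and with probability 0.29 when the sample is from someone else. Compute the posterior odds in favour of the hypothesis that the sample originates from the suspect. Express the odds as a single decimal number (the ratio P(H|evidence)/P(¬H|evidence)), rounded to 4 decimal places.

Posterior odds ≈ 0.0345

Prior odds = 1/47 = 0.021277.
Likelihood ratio for E = 0.47/0.29 = 1.6207.
Posterior odds = prior odds × LR = 0.034483.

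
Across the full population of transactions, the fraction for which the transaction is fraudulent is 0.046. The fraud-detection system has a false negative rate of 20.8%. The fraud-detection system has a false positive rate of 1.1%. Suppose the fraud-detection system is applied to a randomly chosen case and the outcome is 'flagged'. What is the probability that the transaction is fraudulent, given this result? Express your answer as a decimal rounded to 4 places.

Write H for 'the transaction is fraudulent'. Prior odds H:¬H = 0.046/0.954 = 0.048218. For the 'flagged' outcome, the likelihood ratio is 0.792/0.011 = 72.000.
Posterior odds = 0.048218 × 72.000 = 3.4717, so P(H|E) = 3.4717/(1+3.4717) = 0.7764.

P(H | E) ≈ 0.7764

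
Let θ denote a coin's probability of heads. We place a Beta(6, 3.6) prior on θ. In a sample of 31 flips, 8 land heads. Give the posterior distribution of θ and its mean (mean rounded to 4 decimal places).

The binomial likelihood is conjugate to the Beta prior: with 8 successes and 23 failures, the posterior is Beta(6+8, 3.6+23) = Beta(14, 26.6).
Posterior mean = α/(α+β) = 14/40.6 = 0.3448.

Posterior: Beta(14, 26.6); mean ≈ 0.3448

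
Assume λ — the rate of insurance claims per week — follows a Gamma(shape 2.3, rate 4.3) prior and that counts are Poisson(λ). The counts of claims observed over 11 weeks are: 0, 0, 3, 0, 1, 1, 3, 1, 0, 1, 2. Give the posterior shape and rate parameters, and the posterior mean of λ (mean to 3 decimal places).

Posterior: Gamma(shape=14.3, rate=15.3); mean ≈ 0.935

The Poisson likelihood adds the total count to the shape and the number of exposure periods to the rate. Here ∑xᵢ = 12 and n = 11, so shape 2.3→14.3 and rate 4.3→15.3.
Posterior mean = shape/rate = 14.3/15.3 = 0.935.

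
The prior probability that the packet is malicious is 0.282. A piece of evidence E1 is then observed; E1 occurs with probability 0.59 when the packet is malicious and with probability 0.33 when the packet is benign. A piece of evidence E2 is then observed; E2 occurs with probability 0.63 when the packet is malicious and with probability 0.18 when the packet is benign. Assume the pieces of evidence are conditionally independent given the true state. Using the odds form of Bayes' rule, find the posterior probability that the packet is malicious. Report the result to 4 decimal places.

Prior odds = 0.282/(1−0.282) = 0.39276.
Likelihood ratio for E1 = 0.59/0.33 = 1.7879.
Likelihood ratio for E2 = 0.63/0.18 = 3.5000.
Posterior odds = prior odds × LR₁ × LR₂ = 2.4577.
Posterior probability = odds/(1+odds) = 2.4577/3.4577 = 0.7108.

Posterior probability ≈ 0.7108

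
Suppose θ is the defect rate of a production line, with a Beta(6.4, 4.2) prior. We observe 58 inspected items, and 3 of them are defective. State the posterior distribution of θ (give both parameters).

Posterior: Beta(9.4, 59.2)

Observing 3 successes and 55 failures updates Beta(6.4, 4.2) by adding the success and failure counts to the two shape parameters: α = 6.4+3 = 9.4, β = 4.2+55 = 59.2.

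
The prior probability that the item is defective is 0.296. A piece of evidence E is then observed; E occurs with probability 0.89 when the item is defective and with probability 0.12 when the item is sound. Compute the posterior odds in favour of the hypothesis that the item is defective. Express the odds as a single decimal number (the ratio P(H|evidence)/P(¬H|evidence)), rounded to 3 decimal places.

Posterior odds ≈ 3.118

Prior odds = 0.296/(1−0.296) = 0.42045.
Likelihood ratio for E = 0.89/0.12 = 7.4167.
Posterior odds = prior odds × LR = 3.1184.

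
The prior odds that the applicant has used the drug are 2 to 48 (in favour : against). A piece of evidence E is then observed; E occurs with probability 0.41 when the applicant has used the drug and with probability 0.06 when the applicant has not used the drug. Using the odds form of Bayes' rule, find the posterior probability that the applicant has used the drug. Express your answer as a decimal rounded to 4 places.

Prior odds = 2/48 = 0.041667. In log-odds, ln(0.041667) = -3.1781.
Add log likelihood ratio: ln(6.8333) = 1.9218.
Posterior log-odds = -1.2562, so posterior odds = exp(-1.2562) = 0.28472. Converting, P(H|E) = 0.28472/1.2847 = 0.2216.

Posterior probability ≈ 0.2216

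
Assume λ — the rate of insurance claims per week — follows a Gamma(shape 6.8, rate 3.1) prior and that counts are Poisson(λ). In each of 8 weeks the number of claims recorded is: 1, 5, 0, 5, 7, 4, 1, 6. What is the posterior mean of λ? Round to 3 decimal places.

Posterior mean ≈ 3.225

Total count ∑xᵢ = 29 over n = 8 weeks.
Gamma is conjugate to the Poisson likelihood: posterior is Gamma(shape = 6.8+29 = 35.8, rate = 3.1+8 = 11.1).
Posterior mean = shape/rate = 35.8/11.1 = 3.225.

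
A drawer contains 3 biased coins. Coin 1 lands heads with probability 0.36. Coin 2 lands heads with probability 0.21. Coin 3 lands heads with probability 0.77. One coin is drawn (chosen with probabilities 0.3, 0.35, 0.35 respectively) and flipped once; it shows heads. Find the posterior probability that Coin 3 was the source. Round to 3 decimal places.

Posterior probability ≈ 0.598

P(heads|C1) = 0.36; P(heads|C2) = 0.21; P(heads|C3) = 0.77.
Prior × likelihood for each source: 0.3·0.36=0.1080, 0.35·0.21=0.07350, 0.35·0.77=0.2695. Summing gives P(heads) = 0.45100.
P(Coin 3 | heads) = 0.2695 / 0.45100 = 0.598.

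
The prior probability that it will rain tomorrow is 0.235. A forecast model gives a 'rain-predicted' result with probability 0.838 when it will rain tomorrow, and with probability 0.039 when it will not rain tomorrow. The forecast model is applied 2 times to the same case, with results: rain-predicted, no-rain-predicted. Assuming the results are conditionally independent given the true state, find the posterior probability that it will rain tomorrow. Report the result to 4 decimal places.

With H the event that it will rain tomorrow, the joint likelihood of the observed sequence is P(data|H) = 0.838·0.162 = 0.13576 and P(data|¬H) = 0.039·0.961 = 0.037479.
Bayes: P(H|data) = 0.235·0.13576 / (0.235·0.13576 + 0.765·0.037479) = 0.031903/0.060574 = 0.5267.

Posterior P(H) ≈ 0.5267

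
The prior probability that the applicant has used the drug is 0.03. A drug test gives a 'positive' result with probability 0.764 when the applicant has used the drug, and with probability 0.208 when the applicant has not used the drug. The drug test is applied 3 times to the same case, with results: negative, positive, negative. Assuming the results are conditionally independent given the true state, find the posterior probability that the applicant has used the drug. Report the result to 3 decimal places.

Let H be the event that the applicant has used the drug; start with P(H) = 0.03. P('positive'|H) = 0.764, P('positive'|¬H) = 0.208.
Update on result 1 ('negative'): P(H) ← 0.236·0.0300 / (0.236·0.0300 + 0.792·0.9700) = 0.0070800/0.77532 = 0.0091.
Update on result 2 ('positive'): P(H) ← 0.764·0.0091 / (0.764·0.0091 + 0.208·0.9909) = 0.0069766/0.21308 = 0.0327.
Update on result 3 ('negative'): P(H) ← 0.236·0.0327 / (0.236·0.0327 + 0.792·0.9673) = 0.0077272/0.77380 = 0.0100.

Posterior P(H) ≈ 0.010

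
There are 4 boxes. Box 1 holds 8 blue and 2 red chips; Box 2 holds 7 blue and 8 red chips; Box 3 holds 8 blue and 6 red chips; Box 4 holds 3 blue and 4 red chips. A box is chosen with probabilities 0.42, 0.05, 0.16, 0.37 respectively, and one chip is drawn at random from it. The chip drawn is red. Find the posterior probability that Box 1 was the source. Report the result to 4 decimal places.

Posterior probability ≈ 0.2150

P(red|Box 1) = 0.2; P(red|Box 2) = 0.5333; P(red|Box 3) = 0.4286; P(red|Box 4) = 0.5714.
Prior × likelihood for each source: 0.42·0.2=0.08400, 0.05·0.5333=0.02667, 0.16·0.4286=0.06857, 0.37·0.5714=0.2114. Summing gives P(red) = 0.39067.
P(Box 1 | red) = 0.08400 / 0.39067 = 0.2150.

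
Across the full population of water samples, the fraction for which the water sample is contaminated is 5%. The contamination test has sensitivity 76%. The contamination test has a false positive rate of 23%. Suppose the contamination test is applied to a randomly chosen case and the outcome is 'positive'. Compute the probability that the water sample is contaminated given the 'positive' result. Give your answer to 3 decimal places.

P(H | E) ≈ 0.148

Let H be the event that the water sample is contaminated. P(H) = 0.05, so P(¬H) = 0.95. With E the 'positive' result, P(E|H) = 0.76 and P(E|¬H) = 0.23.
P(E) = 0.76·0.05 + 0.23·0.95 = 0.038000 + 0.21850 = 0.25650.
By Bayes' theorem, P(H|E) = 0.038000 / 0.25650 = 0.148.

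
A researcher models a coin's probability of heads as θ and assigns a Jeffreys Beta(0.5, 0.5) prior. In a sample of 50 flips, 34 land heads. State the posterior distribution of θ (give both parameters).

Posterior: Beta(34.5, 16.5)

Observing 34 successes and 16 failures updates Beta(0.5, 0.5) by adding the success and failure counts to the two shape parameters: α = 0.5+34 = 34.5, β = 0.5+16 = 16.5.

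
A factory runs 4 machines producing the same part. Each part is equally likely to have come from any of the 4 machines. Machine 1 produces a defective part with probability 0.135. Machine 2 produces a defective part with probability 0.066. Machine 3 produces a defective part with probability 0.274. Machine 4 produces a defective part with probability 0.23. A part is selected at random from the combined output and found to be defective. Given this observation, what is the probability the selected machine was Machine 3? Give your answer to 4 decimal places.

Posterior probability ≈ 0.3887

P(defective|M1) = 0.135; P(defective|M2) = 0.066; P(defective|M3) = 0.274; P(defective|M4) = 0.23.
Prior × likelihood for each source: 0.25·0.135=0.03375, 0.25·0.066=0.01650, 0.25·0.274=0.06850, 0.25·0.23=0.05750. Summing gives P(defective) = 0.17625.
P(Machine 3 | defective) = 0.06850 / 0.17625 = 0.3887.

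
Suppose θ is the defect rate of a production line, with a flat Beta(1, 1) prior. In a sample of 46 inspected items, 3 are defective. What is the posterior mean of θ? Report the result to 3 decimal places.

The binomial likelihood is conjugate to the Beta prior: with 3 successes and 43 failures, the posterior is Beta(1+3, 1+43) = Beta(4, 44).
E[θ | data] = 4/(4+44) = 0.083.

Posterior mean ≈ 0.083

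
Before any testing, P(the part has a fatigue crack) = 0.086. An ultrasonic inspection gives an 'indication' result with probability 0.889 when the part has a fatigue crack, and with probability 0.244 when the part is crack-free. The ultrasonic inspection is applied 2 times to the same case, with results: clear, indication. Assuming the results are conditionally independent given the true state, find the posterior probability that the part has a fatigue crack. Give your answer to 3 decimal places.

Posterior P(H) ≈ 0.048

Let H be the event that the part has a fatigue crack; start with P(H) = 0.086. P('indication'|H) = 0.889, P('indication'|¬H) = 0.244.
Update on result 1 ('clear'): P(H) ← 0.111·0.0860 / (0.111·0.0860 + 0.756·0.9140) = 0.0095460/0.70053 = 0.0136.
Update on result 2 ('indication'): P(H) ← 0.889·0.0136 / (0.889·0.0136 + 0.244·0.9864) = 0.012114/0.25279 = 0.0479.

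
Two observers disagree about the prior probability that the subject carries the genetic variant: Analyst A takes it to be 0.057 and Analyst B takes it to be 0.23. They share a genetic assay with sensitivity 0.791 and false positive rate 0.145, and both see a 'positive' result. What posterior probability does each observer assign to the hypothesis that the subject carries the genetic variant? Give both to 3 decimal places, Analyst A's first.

The likelihood ratio for a 'positive' result is 0.791/0.145 = 5.4552.
Analyst A: prior odds 0.057/0.943 = 0.060445; posterior odds 0.32974; posterior probability 0.248.
Analyst B: prior odds 0.23/0.77 = 0.29870; posterior odds 1.6295; posterior probability 0.620.

Analyst A: 0.248; Analyst B: 0.620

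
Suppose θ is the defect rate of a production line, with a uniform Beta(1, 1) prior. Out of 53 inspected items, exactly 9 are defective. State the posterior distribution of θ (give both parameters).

Observing 9 successes and 44 failures updates Beta(1, 1) by adding the success and failure counts to the two shape parameters: α = 1+9 = 10, β = 1+44 = 45.

Posterior: Beta(10, 45)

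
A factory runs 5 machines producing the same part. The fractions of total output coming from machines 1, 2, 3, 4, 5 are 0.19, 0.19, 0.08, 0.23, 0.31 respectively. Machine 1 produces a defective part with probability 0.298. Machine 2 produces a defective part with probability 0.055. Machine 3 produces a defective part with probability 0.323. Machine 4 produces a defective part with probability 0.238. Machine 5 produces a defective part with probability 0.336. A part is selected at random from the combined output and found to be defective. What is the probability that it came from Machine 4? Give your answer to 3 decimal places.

P(defective|M1) = 0.298; P(defective|M2) = 0.055; P(defective|M3) = 0.323; P(defective|M4) = 0.238; P(defective|M5) = 0.336.
Prior × likelihood for each source: 0.19·0.298=0.05662, 0.19·0.055=0.01045, 0.08·0.323=0.02584, 0.23·0.238=0.05474, 0.31·0.336=0.1042. Summing gives P(defective) = 0.25181.
P(Machine 4 | defective) = 0.05474 / 0.25181 = 0.217.

Posterior probability ≈ 0.217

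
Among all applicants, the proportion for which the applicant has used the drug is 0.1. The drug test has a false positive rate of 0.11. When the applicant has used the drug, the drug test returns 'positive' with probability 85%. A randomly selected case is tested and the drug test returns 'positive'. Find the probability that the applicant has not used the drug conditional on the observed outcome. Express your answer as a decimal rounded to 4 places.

Let H be the event that the applicant has used the drug. P(H) = 0.1, so P(¬H) = 0.9. With E the 'positive' result, P(E|H) = 0.85 and P(E|¬H) = 0.11.
P(E) = 0.85·0.1 + 0.11·0.9 = 0.085000 + 0.099000 = 0.18400.
By Bayes' theorem, P(H|E) = 0.085000 / 0.18400 = 0.4620. Hence P(¬H|E) = 1 − 0.4620 = 0.5380.

P(¬H | E) ≈ 0.5380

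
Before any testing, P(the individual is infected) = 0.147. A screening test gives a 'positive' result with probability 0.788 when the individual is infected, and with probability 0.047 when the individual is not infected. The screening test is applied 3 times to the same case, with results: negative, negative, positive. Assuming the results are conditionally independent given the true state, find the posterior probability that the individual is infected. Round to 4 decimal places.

Let H be the event that the individual is infected; start with P(H) = 0.147. P('positive'|H) = 0.788, P('positive'|¬H) = 0.047.
Update on result 1 ('negative'): P(H) ← 0.212·0.1470 / (0.212·0.1470 + 0.953·0.8530) = 0.031164/0.84407 = 0.0369.
Update on result 2 ('negative'): P(H) ← 0.212·0.0369 / (0.212·0.0369 + 0.953·0.9631) = 0.0078272/0.92564 = 0.0085.
Update on result 3 ('positive'): P(H) ← 0.788·0.0085 / (0.788·0.0085 + 0.047·0.9915) = 0.0066633/0.053266 = 0.1251.

Posterior P(H) ≈ 0.1251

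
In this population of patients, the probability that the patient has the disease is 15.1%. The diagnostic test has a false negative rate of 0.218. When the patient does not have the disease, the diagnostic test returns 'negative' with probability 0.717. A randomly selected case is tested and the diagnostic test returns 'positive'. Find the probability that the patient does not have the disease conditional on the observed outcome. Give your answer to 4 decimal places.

Write H for 'the patient has the disease'. Prior odds H:¬H = 0.151/0.849 = 0.17786. For the 'positive' outcome, the likelihood ratio is 0.782/0.283 = 2.7633.
Posterior odds = 0.17786 × 2.7633 = 0.49146, so P(H|E) = 0.49146/(1+0.49146) = 0.3295. Then P(¬H|E) = 1 − 0.3295 = 0.6705.

P(¬H | E) ≈ 0.6705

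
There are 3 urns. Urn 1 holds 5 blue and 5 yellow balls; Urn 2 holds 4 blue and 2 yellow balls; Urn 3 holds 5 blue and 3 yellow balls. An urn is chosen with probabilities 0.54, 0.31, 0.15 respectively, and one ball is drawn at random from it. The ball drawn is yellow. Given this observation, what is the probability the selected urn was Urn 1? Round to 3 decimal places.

Posterior probability ≈ 0.629

Tabulate prior·likelihood by source: [1] prior 0.54, lik 0.5, product 0.2700; [2] prior 0.31, lik 0.3333, product 0.1033; [3] prior 0.15, lik 0.375, product 0.05625.
Normalizing constant = 0.42958; the posterior for Urn 1 is its product over the sum, 0.2700/0.42958 = 0.629.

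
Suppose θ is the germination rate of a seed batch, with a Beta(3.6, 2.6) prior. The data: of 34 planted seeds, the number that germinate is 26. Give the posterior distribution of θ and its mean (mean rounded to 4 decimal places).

The binomial likelihood is conjugate to the Beta prior: with 26 successes and 8 failures, the posterior is Beta(3.6+26, 2.6+8) = Beta(29.6, 10.6).
Posterior mean = α/(α+β) = 29.6/40.2 = 0.7363.

Posterior: Beta(29.6, 10.6); mean ≈ 0.7363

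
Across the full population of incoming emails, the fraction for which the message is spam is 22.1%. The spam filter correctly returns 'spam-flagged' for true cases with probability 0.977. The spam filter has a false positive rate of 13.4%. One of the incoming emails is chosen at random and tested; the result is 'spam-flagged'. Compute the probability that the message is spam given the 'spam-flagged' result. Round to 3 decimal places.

P(H | E) ≈ 0.674

Let H be the event that the message is spam. P(H) = 0.221, so P(¬H) = 0.779. With E the 'spam-flagged' result, P(E|H) = 0.977 and P(E|¬H) = 0.134.
P(E) = 0.977·0.221 + 0.134·0.779 = 0.21592 + 0.10439 = 0.32030.
By Bayes' theorem, P(H|E) = 0.21592 / 0.32030 = 0.674.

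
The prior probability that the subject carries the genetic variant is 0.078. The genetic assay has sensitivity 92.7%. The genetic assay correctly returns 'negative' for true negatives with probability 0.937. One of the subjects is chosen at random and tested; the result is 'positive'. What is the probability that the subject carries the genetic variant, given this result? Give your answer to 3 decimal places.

P(H | E) ≈ 0.555

Let H be the event that the subject carries the genetic variant. P(H) = 0.078, so P(¬H) = 0.922. With E the 'positive' result, P(E|H) = 0.927 and P(E|¬H) = 0.063.
P(E) = 0.927·0.078 + 0.063·0.922 = 0.072306 + 0.058086 = 0.13039.
By Bayes' theorem, P(H|E) = 0.072306 / 0.13039 = 0.555.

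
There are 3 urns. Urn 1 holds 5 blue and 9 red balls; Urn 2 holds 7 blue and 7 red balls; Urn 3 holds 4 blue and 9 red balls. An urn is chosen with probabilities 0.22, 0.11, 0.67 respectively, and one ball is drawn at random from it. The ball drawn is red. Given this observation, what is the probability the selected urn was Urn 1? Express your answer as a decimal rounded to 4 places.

Tabulate prior·likelihood by source: [1] prior 0.22, lik 0.6429, product 0.1414; [2] prior 0.11, lik 0.5, product 0.05500; [3] prior 0.67, lik 0.6923, product 0.4638.
Normalizing constant = 0.66027; the posterior for Urn 1 is its product over the sum, 0.1414/0.66027 = 0.2142.

Posterior probability ≈ 0.2142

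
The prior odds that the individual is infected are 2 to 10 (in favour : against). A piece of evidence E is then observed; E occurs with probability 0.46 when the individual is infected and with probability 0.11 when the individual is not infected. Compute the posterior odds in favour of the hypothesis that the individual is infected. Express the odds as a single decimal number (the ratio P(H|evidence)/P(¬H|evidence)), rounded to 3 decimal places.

Posterior odds ≈ 0.836

Prior odds = 2/10 = 0.20000. In log-odds, ln(0.20000) = -1.6094.
Add log likelihood ratio: ln(4.1818) = 1.4307.
Posterior log-odds = -0.17869, so posterior odds = exp(-0.17869) = 0.83636.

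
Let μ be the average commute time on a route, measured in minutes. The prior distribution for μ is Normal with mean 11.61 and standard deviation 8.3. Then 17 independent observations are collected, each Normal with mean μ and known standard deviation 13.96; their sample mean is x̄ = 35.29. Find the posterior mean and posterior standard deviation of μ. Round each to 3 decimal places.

Posterior mean ≈ 31.912; posterior SD ≈ 3.135

With known σ, the Normal prior is conjugate. Weight on the data is w = (n/σ²)/(n/σ² + 1/τ₀²) = 0.0872325/(0.0872325+0.0145159) = 0.85734.
Posterior mean = w·x̄ + (1−w)·μ₀ = 0.85734·35.29 + 0.14266·11.61 = 31.912. Posterior variance = 1/(0.0872325+0.0145159) = 9.82817, so SD = 3.135.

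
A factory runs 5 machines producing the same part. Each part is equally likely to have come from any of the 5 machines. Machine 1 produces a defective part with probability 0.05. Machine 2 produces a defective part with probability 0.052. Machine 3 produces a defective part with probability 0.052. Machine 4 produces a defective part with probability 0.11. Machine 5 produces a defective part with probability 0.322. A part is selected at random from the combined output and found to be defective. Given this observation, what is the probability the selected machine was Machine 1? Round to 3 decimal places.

Posterior probability ≈ 0.085

Tabulate prior·likelihood by source: [1] prior 0.2, lik 0.05, product 0.01000; [2] prior 0.2, lik 0.052, product 0.01040; [3] prior 0.2, lik 0.052, product 0.01040; [4] prior 0.2, lik 0.11, product 0.02200; [5] prior 0.2, lik 0.322, product 0.06440.
Normalizing constant = 0.11720; the posterior for Machine 1 is its product over the sum, 0.01000/0.11720 = 0.085.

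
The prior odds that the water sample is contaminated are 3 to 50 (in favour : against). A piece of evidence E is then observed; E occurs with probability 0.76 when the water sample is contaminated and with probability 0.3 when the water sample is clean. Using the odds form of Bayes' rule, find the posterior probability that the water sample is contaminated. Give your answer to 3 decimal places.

Posterior probability ≈ 0.132

Prior odds = 3/50 = 0.060000.
Likelihood ratio for E = 0.76/0.3 = 2.5333.
Posterior odds = prior odds × LR = 0.15200.
Posterior probability = odds/(1+odds) = 0.15200/1.1520 = 0.132.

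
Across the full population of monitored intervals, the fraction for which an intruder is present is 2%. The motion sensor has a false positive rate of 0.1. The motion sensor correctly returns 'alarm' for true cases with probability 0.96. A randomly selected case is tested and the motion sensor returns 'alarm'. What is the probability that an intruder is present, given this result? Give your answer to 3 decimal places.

Write H for 'an intruder is present'. Prior odds H:¬H = 0.02/0.98 = 0.020408. For the 'alarm' outcome, the likelihood ratio is 0.96/0.1 = 9.6000.
Posterior odds = 0.020408 × 9.6000 = 0.19592, so P(H|E) = 0.19592/(1+0.19592) = 0.164.

P(H | E) ≈ 0.164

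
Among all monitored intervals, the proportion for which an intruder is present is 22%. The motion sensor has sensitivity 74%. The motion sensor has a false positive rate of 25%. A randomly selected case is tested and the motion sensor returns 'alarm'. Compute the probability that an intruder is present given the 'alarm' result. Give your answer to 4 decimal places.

Write H for 'an intruder is present'. Prior odds H:¬H = 0.22/0.78 = 0.28205. For the 'alarm' outcome, the likelihood ratio is 0.74/0.25 = 2.9600.
Posterior odds = 0.28205 × 2.9600 = 0.83487, so P(H|E) = 0.83487/(1+0.83487) = 0.4550.

P(H | E) ≈ 0.4550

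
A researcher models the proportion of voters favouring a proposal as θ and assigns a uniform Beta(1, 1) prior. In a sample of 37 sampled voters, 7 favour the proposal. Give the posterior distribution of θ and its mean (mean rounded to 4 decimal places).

Observing 7 successes and 30 failures updates Beta(1, 1) by adding the success and failure counts to the two shape parameters: α = 1+7 = 8, β = 1+30 = 31.
Posterior mean = α/(α+β) = 8/39 = 0.2051.

Posterior: Beta(8, 31); mean ≈ 0.2051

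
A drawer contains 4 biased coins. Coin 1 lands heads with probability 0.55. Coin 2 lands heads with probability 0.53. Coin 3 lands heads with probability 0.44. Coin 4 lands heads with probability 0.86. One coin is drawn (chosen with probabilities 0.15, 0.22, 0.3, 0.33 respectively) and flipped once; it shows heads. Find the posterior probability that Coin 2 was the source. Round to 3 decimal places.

Tabulate prior·likelihood by source: [1] prior 0.15, lik 0.55, product 0.08250; [2] prior 0.22, lik 0.53, product 0.1166; [3] prior 0.3, lik 0.44, product 0.1320; [4] prior 0.33, lik 0.86, product 0.2838.
Normalizing constant = 0.61490; the posterior for Coin 2 is its product over the sum, 0.1166/0.61490 = 0.190.

Posterior probability ≈ 0.190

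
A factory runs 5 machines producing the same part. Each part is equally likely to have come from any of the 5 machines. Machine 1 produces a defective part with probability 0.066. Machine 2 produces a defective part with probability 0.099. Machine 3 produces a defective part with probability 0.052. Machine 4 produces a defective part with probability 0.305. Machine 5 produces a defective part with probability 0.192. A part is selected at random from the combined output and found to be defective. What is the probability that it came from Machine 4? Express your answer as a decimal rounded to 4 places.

P(defective|M1) = 0.066; P(defective|M2) = 0.099; P(defective|M3) = 0.052; P(defective|M4) = 0.305; P(defective|M5) = 0.192.
Prior × likelihood for each source: 0.2·0.066=0.01320, 0.2·0.099=0.01980, 0.2·0.052=0.01040, 0.2·0.305=0.06100, 0.2·0.192=0.03840. Summing gives P(defective) = 0.14280.
P(Machine 4 | defective) = 0.06100 / 0.14280 = 0.4272.

Posterior probability ≈ 0.4272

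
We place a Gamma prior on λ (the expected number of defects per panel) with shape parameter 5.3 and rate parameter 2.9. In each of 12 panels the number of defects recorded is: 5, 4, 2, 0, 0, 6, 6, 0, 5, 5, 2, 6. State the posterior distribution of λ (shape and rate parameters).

The Poisson likelihood adds the total count to the shape and the number of exposure periods to the rate. Here ∑xᵢ = 41 and n = 12, so shape 5.3→46.3 and rate 2.9→14.9.

Posterior: Gamma(shape=46.3, rate=14.9)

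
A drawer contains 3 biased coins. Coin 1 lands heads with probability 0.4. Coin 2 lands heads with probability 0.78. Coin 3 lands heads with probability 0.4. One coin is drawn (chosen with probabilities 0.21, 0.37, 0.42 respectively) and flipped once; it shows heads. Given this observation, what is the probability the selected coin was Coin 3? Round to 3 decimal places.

Posterior probability ≈ 0.311

Tabulate prior·likelihood by source: [1] prior 0.21, lik 0.4, product 0.08400; [2] prior 0.37, lik 0.78, product 0.2886; [3] prior 0.42, lik 0.4, product 0.1680.
Normalizing constant = 0.54060; the posterior for Coin 3 is its product over the sum, 0.1680/0.54060 = 0.311.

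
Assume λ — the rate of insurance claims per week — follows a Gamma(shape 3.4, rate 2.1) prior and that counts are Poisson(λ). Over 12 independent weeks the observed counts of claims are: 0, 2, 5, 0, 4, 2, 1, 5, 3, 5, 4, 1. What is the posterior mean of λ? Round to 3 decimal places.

Posterior mean ≈ 2.511

Total count ∑xᵢ = 32 over n = 12 weeks.
Gamma is conjugate to the Poisson likelihood: posterior is Gamma(shape = 3.4+32 = 35.4, rate = 2.1+12 = 14.1).
Posterior mean = shape/rate = 35.4/14.1 = 2.511.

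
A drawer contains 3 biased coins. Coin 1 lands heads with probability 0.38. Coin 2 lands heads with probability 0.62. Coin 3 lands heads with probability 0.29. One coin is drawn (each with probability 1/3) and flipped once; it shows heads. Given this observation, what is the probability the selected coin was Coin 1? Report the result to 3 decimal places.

P(heads|C1) = 0.38; P(heads|C2) = 0.62; P(heads|C3) = 0.29.
Prior × likelihood for each source: 0.333333·0.38=0.1267, 0.333333·0.62=0.2067, 0.333333·0.29=0.09667. Summing gives P(heads) = 0.43000.
P(Coin 1 | heads) = 0.1267 / 0.43000 = 0.295.

Posterior probability ≈ 0.295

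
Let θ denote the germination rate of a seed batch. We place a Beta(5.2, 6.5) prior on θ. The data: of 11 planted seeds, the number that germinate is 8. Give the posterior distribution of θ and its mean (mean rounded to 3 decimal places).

The binomial likelihood is conjugate to the Beta prior: with 8 successes and 3 failures, the posterior is Beta(5.2+8, 6.5+3) = Beta(13.2, 9.5).
E[θ | data] = 13.2/(13.2+9.5) = 0.581.

Posterior: Beta(13.2, 9.5); mean ≈ 0.581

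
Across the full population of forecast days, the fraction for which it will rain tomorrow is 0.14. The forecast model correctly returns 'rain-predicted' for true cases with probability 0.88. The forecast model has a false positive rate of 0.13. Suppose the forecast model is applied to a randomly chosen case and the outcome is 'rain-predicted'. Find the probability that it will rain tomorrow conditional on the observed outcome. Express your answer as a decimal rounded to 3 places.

P(H | E) ≈ 0.524

Let H be the event that it will rain tomorrow. P(H) = 0.14, so P(¬H) = 0.86. With E the 'rain-predicted' result, P(E|H) = 0.88 and P(E|¬H) = 0.13.
P(E) = 0.88·0.14 + 0.13·0.86 = 0.12320 + 0.11180 = 0.23500.
By Bayes' theorem, P(H|E) = 0.12320 / 0.23500 = 0.524.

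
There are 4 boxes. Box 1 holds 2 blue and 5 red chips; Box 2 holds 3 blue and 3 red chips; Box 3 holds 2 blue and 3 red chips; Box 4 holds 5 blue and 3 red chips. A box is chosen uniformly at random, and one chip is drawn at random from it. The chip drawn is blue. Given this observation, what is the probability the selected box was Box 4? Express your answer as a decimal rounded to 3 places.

Tabulate prior·likelihood by source: [1] prior 0.25, lik 0.2857, product 0.07143; [2] prior 0.25, lik 0.5, product 0.1250; [3] prior 0.25, lik 0.4, product 0.1000; [4] prior 0.25, lik 0.625, product 0.1562.
Normalizing constant = 0.45268; the posterior for Box 4 is its product over the sum, 0.1562/0.45268 = 0.345.

Posterior probability ≈ 0.345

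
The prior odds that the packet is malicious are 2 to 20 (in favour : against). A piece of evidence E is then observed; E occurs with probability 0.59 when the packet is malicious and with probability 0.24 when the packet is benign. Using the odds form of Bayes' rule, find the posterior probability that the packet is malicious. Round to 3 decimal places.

Posterior probability ≈ 0.197

Prior odds = 2/20 = 0.10000. In log-odds, ln(0.10000) = -2.3026.
Add log likelihood ratio: ln(2.4583) = 0.89948.
Posterior log-odds = -1.4031, so posterior odds = exp(-1.4031) = 0.24583. Converting, P(H|E) = 0.24583/1.2458 = 0.197.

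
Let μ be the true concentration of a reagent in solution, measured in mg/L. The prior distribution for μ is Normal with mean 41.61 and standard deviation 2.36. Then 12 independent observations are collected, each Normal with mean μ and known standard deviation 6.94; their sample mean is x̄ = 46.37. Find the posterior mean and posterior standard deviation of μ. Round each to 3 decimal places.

Posterior mean ≈ 44.376; posterior SD ≈ 1.527

Prior precision 1/τ₀² = 1/2.36² = 0.179546; data precision n/σ² = 12/6.94² = 0.249151.
Posterior precision = 0.179546 + 0.249151 = 0.428697, giving posterior SD = 1/√0.428697 = 1.527.
Posterior mean = (0.179546·41.61 + 0.249151·46.37) / 0.428697 = 44.376.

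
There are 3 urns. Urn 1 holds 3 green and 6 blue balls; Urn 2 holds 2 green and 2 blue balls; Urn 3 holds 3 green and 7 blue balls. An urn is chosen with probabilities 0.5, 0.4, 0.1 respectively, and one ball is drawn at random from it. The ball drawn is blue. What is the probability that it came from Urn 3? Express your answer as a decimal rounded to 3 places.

Posterior probability ≈ 0.116

P(blue|Urn 1) = 0.6667; P(blue|Urn 2) = 0.5; P(blue|Urn 3) = 0.7.
Prior × likelihood for each source: 0.5·0.6667=0.3333, 0.4·0.5=0.2000, 0.1·0.7=0.07000. Summing gives P(blue) = 0.60333.
P(Urn 3 | blue) = 0.07000 / 0.60333 = 0.116.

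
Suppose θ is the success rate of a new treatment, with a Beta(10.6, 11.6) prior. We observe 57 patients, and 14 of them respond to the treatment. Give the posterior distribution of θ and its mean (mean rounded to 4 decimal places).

Posterior: Beta(24.6, 54.6); mean ≈ 0.3106

The binomial likelihood is conjugate to the Beta prior: with 14 successes and 43 failures, the posterior is Beta(10.6+14, 11.6+43) = Beta(24.6, 54.6).
E[θ | data] = 24.6/(24.6+54.6) = 0.3106.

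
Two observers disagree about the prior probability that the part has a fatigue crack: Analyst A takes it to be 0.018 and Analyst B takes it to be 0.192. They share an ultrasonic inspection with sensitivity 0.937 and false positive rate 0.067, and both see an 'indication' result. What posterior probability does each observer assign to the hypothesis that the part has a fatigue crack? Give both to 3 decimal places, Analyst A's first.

P('+'|H) = 0.937, P('+'|¬H) = 0.067.
Analyst A: numerator 0.937·0.018 = 0.016866; evidence = 0.016866+0.067·0.982 = 0.082660; posterior = 0.204.
Analyst B: numerator 0.937·0.192 = 0.17990; evidence = 0.17990+0.067·0.808 = 0.23404; posterior = 0.769.

Analyst A: 0.204; Analyst B: 0.769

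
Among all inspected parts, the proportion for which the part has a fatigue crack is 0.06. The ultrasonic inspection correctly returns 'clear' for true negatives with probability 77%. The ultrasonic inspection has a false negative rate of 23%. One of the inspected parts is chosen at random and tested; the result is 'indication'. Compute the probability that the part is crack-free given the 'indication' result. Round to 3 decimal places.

P(¬H | E) ≈ 0.824

Let H be the event that the part has a fatigue crack. P(H) = 0.06, so P(¬H) = 0.94. With E the 'indication' result, P(E|H) = 0.77 and P(E|¬H) = 0.23.
P(E) = 0.77·0.06 + 0.23·0.94 = 0.046200 + 0.21620 = 0.26240.
By Bayes' theorem, P(H|E) = 0.046200 / 0.26240 = 0.176. Hence P(¬H|E) = 1 − 0.176 = 0.824.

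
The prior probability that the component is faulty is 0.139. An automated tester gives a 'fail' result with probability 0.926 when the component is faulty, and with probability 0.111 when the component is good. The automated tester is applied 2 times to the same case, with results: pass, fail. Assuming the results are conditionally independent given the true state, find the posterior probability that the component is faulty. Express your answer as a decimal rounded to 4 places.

Posterior P(H) ≈ 0.1008

With H the event that the component is faulty, the joint likelihood of the observed sequence is P(data|H) = 0.074·0.926 = 0.068524 and P(data|¬H) = 0.889·0.111 = 0.098679.
Bayes: P(H|data) = 0.139·0.068524 / (0.139·0.068524 + 0.861·0.098679) = 0.0095248/0.094487 = 0.1008.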